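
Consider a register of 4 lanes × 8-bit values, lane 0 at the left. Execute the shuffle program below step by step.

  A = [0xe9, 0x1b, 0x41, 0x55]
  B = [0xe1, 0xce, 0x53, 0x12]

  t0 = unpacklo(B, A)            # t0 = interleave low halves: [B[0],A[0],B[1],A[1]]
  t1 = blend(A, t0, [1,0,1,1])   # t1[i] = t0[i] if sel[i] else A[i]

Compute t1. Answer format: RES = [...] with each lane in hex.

RES = [ 0xe1  0x1b  0xce  0x1b ]

  t0: e1 e9 ce 1b
  t1: e1 1b ce 1b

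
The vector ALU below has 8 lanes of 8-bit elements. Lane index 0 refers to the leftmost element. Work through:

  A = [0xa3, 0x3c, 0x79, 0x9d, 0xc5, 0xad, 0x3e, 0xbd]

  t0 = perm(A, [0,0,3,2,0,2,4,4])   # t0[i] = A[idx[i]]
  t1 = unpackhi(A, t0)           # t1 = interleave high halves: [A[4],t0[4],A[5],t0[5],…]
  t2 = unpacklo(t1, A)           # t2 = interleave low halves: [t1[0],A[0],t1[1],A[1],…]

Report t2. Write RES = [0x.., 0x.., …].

RES = [0xc5, 0xa3, 0xa3, 0x3c, 0xad, 0x79, 0x79, 0x9d]

t0 = [0xa3, 0xa3, 0x9d, 0x79, 0xa3, 0x79, 0xc5, 0xc5]
t1 = [0xc5, 0xa3, 0xad, 0x79, 0x3e, 0xc5, 0xbd, 0xc5]
t2 = [0xc5, 0xa3, 0xa3, 0x3c, 0xad, 0x79, 0x79, 0x9d]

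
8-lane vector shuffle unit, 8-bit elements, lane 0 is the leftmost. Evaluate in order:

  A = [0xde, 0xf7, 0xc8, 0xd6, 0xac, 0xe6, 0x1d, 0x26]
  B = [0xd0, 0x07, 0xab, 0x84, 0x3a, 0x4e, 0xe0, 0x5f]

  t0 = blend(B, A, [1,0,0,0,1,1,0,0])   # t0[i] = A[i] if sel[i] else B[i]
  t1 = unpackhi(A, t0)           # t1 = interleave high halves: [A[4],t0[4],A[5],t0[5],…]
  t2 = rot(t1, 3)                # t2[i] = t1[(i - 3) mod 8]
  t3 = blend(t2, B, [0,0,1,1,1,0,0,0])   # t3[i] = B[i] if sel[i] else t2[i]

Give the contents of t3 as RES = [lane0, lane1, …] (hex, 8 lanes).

RES = [0xe0, 0x26, 0xab, 0x84, 0x3a, 0xe6, 0xe6, 0x1d]

  t0: de 07 ab 84 ac e6 e0 5f
  t1: ac ac e6 e6 1d e0 26 5f
  t2: e0 26 5f ac ac e6 e6 1d
  t3: e0 26 ab 84 3a e6 e6 1d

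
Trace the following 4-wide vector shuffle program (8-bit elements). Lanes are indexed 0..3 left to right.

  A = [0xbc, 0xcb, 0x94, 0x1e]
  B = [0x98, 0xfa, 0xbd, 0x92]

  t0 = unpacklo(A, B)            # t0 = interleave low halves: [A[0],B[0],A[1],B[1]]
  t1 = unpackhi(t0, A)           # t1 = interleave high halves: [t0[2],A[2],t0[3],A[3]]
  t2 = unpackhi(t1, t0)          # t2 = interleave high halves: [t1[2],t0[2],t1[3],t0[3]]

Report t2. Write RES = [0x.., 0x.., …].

t0 = [0xbc, 0x98, 0xcb, 0xfa]
t1 = [0xcb, 0x94, 0xfa, 0x1e]
t2 = [0xfa, 0xcb, 0x1e, 0xfa]

RES = [0xfa, 0xcb, 0x1e, 0xfa]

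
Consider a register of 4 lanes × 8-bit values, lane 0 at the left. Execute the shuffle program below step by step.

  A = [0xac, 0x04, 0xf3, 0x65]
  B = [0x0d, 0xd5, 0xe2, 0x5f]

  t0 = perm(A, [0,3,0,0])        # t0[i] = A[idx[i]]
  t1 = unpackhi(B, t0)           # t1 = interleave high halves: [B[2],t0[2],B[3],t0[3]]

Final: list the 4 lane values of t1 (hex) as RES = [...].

t0 = [0xac, 0x65, 0xac, 0xac]
t1 = [0xe2, 0xac, 0x5f, 0xac]

RES = [ 0xe2  0xac  0x5f  0xac ]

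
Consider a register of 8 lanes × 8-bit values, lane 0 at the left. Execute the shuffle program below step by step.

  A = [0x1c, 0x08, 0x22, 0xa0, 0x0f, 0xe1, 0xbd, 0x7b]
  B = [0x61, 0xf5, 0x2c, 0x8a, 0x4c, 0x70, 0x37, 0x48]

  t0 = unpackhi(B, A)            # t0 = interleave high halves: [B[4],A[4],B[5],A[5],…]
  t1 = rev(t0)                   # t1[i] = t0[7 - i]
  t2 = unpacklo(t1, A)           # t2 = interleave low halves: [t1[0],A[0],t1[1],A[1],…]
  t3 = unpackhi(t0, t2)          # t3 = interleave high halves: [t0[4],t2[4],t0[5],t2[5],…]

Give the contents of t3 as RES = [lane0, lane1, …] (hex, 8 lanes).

RES = [0x37, 0xbd, 0xbd, 0x22, 0x48, 0x37, 0x7b, 0xa0]

  t0: 4c 0f 70 e1 37 bd 48 7b
  t1: 7b 48 bd 37 e1 70 0f 4c
  t2: 7b 1c 48 08 bd 22 37 a0
  t3: 37 bd bd 22 48 37 7b a0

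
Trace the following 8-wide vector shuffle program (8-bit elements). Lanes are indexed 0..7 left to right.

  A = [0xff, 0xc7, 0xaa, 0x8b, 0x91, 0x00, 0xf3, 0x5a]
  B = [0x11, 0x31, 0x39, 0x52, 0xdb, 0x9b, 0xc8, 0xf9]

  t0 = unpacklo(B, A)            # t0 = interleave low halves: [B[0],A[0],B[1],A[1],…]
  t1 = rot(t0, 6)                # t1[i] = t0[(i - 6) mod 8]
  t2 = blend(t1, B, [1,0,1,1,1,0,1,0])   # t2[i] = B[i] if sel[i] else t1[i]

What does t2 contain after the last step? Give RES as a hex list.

  t0: 11 ff 31 c7 39 aa 52 8b
  t1: 31 c7 39 aa 52 8b 11 ff
  t2: 11 c7 39 52 db 8b c8 ff

RES = [ 0x11  0xc7  0x39  0x52  0xdb  0x8b  0xc8  0xff ]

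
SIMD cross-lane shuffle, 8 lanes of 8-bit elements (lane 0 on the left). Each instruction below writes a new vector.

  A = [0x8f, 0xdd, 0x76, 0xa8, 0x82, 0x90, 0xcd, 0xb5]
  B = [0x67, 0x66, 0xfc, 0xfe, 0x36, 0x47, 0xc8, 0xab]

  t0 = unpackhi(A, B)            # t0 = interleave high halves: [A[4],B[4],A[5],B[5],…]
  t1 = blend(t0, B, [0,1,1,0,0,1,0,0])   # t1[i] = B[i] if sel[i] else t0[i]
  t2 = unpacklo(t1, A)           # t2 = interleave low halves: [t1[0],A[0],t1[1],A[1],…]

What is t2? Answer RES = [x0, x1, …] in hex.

RES = [0x82, 0x8f, 0x66, 0xdd, 0xfc, 0x76, 0x47, 0xa8]

→ t0 |82|36|90|47|cd|c8|b5|ab|
→ t1 |82|66|fc|47|cd|47|b5|ab|
→ t2 |82|8f|66|dd|fc|76|47|a8|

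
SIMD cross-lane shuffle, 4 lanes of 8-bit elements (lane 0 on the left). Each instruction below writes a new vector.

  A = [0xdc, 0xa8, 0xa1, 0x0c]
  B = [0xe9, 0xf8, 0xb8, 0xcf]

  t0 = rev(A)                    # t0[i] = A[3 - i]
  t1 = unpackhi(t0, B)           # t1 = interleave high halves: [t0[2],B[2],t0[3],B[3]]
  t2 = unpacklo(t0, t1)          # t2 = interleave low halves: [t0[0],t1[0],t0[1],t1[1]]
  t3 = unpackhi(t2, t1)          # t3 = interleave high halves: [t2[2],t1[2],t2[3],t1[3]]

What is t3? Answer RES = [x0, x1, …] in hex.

RES = [0xa1, 0xdc, 0xb8, 0xcf]

t0 = [0x0c, 0xa1, 0xa8, 0xdc]
t1 = [0xa8, 0xb8, 0xdc, 0xcf]
t2 = [0x0c, 0xa8, 0xa1, 0xb8]
t3 = [0xa1, 0xdc, 0xb8, 0xcf]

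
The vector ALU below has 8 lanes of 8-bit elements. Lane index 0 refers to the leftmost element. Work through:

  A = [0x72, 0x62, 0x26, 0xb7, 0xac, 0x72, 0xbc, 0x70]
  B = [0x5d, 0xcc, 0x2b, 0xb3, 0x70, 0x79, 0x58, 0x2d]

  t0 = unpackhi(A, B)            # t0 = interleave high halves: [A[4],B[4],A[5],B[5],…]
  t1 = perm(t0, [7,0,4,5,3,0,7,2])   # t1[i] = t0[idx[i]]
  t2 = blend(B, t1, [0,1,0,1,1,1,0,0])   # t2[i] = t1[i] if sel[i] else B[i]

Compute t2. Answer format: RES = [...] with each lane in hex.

RES = [ 0x5d  0xac  0x2b  0x58  0x79  0xac  0x58  0x2d ]

  t0: ac 70 72 79 bc 58 70 2d
  t1: 2d ac bc 58 79 ac 2d 72
  t2: 5d ac 2b 58 79 ac 58 2d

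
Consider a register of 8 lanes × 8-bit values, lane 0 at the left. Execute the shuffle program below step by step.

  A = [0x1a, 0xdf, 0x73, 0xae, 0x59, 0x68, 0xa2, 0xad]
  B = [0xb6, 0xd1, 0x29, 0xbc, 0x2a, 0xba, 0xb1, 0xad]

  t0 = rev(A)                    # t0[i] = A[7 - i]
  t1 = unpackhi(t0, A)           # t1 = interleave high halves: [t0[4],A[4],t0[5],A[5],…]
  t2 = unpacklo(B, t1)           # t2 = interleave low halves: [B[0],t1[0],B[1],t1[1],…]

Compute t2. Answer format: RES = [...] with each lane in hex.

RES = [ 0xb6  0xae  0xd1  0x59  0x29  0x73  0xbc  0x68 ]

t0 = [0xad, 0xa2, 0x68, 0x59, 0xae, 0x73, 0xdf, 0x1a]
t1 = [0xae, 0x59, 0x73, 0x68, 0xdf, 0xa2, 0x1a, 0xad]
t2 = [0xb6, 0xae, 0xd1, 0x59, 0x29, 0x73, 0xbc, 0x68]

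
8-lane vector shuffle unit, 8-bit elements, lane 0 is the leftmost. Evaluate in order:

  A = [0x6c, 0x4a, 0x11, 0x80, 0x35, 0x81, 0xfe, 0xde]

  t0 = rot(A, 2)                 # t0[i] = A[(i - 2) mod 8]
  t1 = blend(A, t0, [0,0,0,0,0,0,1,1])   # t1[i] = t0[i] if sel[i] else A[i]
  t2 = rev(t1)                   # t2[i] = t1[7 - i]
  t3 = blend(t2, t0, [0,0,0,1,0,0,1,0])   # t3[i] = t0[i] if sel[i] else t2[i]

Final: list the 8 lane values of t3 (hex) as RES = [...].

RES = [ 0x81  0x35  0x81  0x4a  0x80  0x11  0x35  0x6c ]

→ t0 |fe|de|6c|4a|11|80|35|81|
→ t1 |6c|4a|11|80|35|81|35|81|
→ t2 |81|35|81|35|80|11|4a|6c|
→ t3 |81|35|81|4a|80|11|35|6c|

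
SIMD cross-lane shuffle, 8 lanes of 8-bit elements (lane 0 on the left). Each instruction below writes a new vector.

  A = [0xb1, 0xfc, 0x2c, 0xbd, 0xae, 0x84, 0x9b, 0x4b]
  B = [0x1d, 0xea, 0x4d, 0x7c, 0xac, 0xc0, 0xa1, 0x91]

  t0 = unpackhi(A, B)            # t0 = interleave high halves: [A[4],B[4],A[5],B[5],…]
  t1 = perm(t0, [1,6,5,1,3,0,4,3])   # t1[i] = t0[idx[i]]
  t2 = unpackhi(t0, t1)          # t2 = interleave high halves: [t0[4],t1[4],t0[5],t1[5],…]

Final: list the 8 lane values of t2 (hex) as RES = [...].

  t0: ae ac 84 c0 9b a1 4b 91
  t1: ac 4b a1 ac c0 ae 9b c0
  t2: 9b c0 a1 ae 4b 9b 91 c0

RES = [0x9b, 0xc0, 0xa1, 0xae, 0x4b, 0x9b, 0x91, 0xc0]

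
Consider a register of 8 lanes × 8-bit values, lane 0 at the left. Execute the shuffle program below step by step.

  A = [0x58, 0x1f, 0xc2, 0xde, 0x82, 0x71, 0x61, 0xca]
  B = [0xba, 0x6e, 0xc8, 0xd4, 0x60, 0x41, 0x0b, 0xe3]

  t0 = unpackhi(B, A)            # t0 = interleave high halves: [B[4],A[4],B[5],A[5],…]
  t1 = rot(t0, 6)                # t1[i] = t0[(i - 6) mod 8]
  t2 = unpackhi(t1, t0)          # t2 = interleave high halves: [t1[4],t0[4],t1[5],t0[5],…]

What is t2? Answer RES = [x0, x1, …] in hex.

→ t0 |60|82|41|71|0b|61|e3|ca|
→ t1 |41|71|0b|61|e3|ca|60|82|
→ t2 |e3|0b|ca|61|60|e3|82|ca|

RES = [ 0xe3  0x0b  0xca  0x61  0x60  0xe3  0x82  0xca ]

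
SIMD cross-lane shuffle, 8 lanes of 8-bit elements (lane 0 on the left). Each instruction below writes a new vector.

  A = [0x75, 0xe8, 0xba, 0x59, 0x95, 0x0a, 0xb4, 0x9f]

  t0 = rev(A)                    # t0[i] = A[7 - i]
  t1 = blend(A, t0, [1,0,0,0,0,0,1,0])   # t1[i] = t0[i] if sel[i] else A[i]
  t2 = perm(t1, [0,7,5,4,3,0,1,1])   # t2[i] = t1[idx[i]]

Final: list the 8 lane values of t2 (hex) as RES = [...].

  t0: 9f b4 0a 95 59 ba e8 75
  t1: 9f e8 ba 59 95 0a e8 9f
  t2: 9f 9f 0a 95 59 9f e8 e8

RES = [0x9f, 0x9f, 0x0a, 0x95, 0x59, 0x9f, 0xe8, 0xe8]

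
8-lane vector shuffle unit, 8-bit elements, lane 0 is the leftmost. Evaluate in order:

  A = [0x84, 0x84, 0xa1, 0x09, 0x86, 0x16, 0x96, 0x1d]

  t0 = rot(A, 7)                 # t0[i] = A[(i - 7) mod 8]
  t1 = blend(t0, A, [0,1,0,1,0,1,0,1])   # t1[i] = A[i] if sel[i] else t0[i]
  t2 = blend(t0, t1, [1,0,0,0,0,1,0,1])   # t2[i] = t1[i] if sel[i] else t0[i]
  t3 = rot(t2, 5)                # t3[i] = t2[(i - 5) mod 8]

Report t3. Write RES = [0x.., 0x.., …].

RES = [ 0x86  0x16  0x16  0x1d  0x1d  0x84  0xa1  0x09 ]

  t0: 84 a1 09 86 16 96 1d 84
  t1: 84 84 09 09 16 16 1d 1d
  t2: 84 a1 09 86 16 16 1d 1d
  t3: 86 16 16 1d 1d 84 a1 09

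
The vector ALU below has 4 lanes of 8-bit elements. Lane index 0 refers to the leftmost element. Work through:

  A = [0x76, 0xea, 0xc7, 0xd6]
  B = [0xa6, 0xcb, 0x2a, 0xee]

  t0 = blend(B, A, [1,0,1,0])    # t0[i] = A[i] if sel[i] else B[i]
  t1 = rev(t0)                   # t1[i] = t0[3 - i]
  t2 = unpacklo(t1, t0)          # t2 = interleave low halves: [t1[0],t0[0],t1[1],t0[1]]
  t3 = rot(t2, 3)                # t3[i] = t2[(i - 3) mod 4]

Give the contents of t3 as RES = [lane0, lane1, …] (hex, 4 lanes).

→ t0 |76|cb|c7|ee|
→ t1 |ee|c7|cb|76|
→ t2 |ee|76|c7|cb|
→ t3 |76|c7|cb|ee|

RES = [0x76, 0xc7, 0xcb, 0xee]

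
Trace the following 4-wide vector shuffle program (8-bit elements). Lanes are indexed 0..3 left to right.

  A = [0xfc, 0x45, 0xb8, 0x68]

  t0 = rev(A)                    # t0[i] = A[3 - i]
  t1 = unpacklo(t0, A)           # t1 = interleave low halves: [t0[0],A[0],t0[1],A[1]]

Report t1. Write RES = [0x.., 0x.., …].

  t0: 68 b8 45 fc
  t1: 68 fc b8 45

RES = [0x68, 0xfc, 0xb8, 0x45]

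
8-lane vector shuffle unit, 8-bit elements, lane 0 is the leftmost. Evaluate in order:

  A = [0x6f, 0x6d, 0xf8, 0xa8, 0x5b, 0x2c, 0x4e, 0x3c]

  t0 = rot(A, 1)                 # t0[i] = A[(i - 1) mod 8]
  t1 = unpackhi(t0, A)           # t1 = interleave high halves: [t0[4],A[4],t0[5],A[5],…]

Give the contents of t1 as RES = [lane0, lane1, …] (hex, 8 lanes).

RES = [0xa8, 0x5b, 0x5b, 0x2c, 0x2c, 0x4e, 0x4e, 0x3c]

t0 = [0x3c, 0x6f, 0x6d, 0xf8, 0xa8, 0x5b, 0x2c, 0x4e]
t1 = [0xa8, 0x5b, 0x5b, 0x2c, 0x2c, 0x4e, 0x4e, 0x3c]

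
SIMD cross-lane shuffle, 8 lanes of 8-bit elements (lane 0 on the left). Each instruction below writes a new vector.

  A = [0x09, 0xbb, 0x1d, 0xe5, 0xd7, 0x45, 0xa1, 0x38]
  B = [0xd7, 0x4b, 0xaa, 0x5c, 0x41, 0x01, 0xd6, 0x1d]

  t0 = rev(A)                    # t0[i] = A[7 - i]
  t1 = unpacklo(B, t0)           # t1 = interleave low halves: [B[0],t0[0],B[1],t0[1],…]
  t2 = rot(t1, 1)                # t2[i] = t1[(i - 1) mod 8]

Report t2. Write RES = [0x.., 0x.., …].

→ t0 |38|a1|45|d7|e5|1d|bb|09|
→ t1 |d7|38|4b|a1|aa|45|5c|d7|
→ t2 |d7|d7|38|4b|a1|aa|45|5c|

RES = [ 0xd7  0xd7  0x38  0x4b  0xa1  0xaa  0x45  0x5c ]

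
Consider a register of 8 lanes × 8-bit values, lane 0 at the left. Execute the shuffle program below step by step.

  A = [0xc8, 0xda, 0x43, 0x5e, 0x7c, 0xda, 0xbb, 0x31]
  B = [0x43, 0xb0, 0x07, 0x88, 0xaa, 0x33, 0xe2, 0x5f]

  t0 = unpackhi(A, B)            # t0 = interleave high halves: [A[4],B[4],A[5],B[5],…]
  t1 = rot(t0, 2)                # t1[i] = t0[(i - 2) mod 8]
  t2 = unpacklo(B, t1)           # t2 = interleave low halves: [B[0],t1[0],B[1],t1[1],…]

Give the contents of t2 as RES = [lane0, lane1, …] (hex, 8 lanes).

RES = [0x43, 0x31, 0xb0, 0x5f, 0x07, 0x7c, 0x88, 0xaa]

t0 = [0x7c, 0xaa, 0xda, 0x33, 0xbb, 0xe2, 0x31, 0x5f]
t1 = [0x31, 0x5f, 0x7c, 0xaa, 0xda, 0x33, 0xbb, 0xe2]
t2 = [0x43, 0x31, 0xb0, 0x5f, 0x07, 0x7c, 0x88, 0xaa]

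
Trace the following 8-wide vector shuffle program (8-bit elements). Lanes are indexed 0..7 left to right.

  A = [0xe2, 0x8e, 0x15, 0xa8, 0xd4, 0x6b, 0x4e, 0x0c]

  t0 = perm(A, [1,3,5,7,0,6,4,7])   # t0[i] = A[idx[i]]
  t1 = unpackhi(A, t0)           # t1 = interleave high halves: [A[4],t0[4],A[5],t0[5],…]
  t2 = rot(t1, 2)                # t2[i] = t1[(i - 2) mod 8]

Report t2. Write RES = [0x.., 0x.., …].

RES = [0x0c, 0x0c, 0xd4, 0xe2, 0x6b, 0x4e, 0x4e, 0xd4]

  t0: 8e a8 6b 0c e2 4e d4 0c
  t1: d4 e2 6b 4e 4e d4 0c 0c
  t2: 0c 0c d4 e2 6b 4e 4e d4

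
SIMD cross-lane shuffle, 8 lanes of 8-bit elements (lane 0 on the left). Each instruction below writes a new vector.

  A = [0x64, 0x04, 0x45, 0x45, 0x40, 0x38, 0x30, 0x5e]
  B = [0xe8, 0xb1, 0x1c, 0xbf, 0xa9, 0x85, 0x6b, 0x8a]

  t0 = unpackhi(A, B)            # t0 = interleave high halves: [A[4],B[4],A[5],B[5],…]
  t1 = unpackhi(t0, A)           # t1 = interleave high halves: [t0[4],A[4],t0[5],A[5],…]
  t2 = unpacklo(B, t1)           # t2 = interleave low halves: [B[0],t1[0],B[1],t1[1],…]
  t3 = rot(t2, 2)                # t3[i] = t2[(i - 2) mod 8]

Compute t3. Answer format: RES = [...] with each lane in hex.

t0 = [0x40, 0xa9, 0x38, 0x85, 0x30, 0x6b, 0x5e, 0x8a]
t1 = [0x30, 0x40, 0x6b, 0x38, 0x5e, 0x30, 0x8a, 0x5e]
t2 = [0xe8, 0x30, 0xb1, 0x40, 0x1c, 0x6b, 0xbf, 0x38]
t3 = [0xbf, 0x38, 0xe8, 0x30, 0xb1, 0x40, 0x1c, 0x6b]

RES = [ 0xbf  0x38  0xe8  0x30  0xb1  0x40  0x1c  0x6b ]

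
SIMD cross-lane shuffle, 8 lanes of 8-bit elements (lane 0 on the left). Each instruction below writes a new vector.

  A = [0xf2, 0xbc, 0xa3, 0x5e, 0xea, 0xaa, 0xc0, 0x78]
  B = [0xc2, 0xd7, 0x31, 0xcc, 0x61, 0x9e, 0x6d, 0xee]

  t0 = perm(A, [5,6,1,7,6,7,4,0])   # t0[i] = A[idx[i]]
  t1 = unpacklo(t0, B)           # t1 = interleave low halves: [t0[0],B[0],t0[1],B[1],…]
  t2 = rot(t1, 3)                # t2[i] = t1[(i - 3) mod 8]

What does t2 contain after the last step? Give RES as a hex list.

→ t0 |aa|c0|bc|78|c0|78|ea|f2|
→ t1 |aa|c2|c0|d7|bc|31|78|cc|
→ t2 |31|78|cc|aa|c2|c0|d7|bc|

RES = [ 0x31  0x78  0xcc  0xaa  0xc2  0xc0  0xd7  0xbc ]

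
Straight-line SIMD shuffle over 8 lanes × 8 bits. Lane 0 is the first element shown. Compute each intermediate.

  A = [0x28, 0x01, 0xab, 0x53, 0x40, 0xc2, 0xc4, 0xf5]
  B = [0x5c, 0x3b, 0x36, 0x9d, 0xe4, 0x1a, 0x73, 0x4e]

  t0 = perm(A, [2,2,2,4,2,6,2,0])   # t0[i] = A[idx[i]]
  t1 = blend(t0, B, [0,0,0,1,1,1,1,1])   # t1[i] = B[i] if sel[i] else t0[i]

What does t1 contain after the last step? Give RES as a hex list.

→ t0 |ab|ab|ab|40|ab|c4|ab|28|
→ t1 |ab|ab|ab|9d|e4|1a|73|4e|

RES = [0xab, 0xab, 0xab, 0x9d, 0xe4, 0x1a, 0x73, 0x4e]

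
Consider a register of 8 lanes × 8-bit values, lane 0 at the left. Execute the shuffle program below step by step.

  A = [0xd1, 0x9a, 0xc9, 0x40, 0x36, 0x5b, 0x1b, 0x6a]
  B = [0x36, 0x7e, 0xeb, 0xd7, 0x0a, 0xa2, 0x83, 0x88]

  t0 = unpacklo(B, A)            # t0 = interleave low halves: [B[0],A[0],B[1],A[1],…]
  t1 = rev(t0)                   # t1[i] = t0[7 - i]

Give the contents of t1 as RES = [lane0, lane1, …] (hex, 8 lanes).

RES = [0x40, 0xd7, 0xc9, 0xeb, 0x9a, 0x7e, 0xd1, 0x36]

  t0: 36 d1 7e 9a eb c9 d7 40
  t1: 40 d7 c9 eb 9a 7e d1 36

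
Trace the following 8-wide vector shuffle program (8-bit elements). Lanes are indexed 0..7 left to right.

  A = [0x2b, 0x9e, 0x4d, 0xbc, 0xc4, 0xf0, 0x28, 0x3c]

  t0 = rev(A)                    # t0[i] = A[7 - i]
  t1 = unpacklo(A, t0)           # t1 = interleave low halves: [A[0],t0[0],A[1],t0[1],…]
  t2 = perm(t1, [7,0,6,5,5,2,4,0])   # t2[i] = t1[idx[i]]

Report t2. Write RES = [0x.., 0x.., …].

RES = [0xc4, 0x2b, 0xbc, 0xf0, 0xf0, 0x9e, 0x4d, 0x2b]

→ t0 |3c|28|f0|c4|bc|4d|9e|2b|
→ t1 |2b|3c|9e|28|4d|f0|bc|c4|
→ t2 |c4|2b|bc|f0|f0|9e|4d|2b|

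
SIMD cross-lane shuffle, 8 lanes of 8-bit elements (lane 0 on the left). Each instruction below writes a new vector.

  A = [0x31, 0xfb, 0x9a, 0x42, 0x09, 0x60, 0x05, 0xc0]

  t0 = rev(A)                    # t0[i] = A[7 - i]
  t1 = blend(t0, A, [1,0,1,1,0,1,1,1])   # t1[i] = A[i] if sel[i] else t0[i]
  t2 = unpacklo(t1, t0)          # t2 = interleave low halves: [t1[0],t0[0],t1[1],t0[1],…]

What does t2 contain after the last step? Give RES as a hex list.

  t0: c0 05 60 09 42 9a fb 31
  t1: 31 05 9a 42 42 60 05 c0
  t2: 31 c0 05 05 9a 60 42 09

RES = [ 0x31  0xc0  0x05  0x05  0x9a  0x60  0x42  0x09 ]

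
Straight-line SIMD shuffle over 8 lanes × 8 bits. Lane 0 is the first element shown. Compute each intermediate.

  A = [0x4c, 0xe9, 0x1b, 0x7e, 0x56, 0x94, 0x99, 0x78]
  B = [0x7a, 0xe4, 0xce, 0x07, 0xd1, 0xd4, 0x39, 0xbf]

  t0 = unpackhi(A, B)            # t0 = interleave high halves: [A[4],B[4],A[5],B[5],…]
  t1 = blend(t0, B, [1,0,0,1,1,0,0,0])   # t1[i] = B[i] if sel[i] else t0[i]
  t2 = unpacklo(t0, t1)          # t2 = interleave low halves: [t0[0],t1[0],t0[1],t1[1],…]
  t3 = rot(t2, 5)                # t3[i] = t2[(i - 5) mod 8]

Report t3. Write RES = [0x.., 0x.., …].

  t0: 56 d1 94 d4 99 39 78 bf
  t1: 7a d1 94 07 d1 39 78 bf
  t2: 56 7a d1 d1 94 94 d4 07
  t3: d1 94 94 d4 07 56 7a d1

RES = [0xd1, 0x94, 0x94, 0xd4, 0x07, 0x56, 0x7a, 0xd1]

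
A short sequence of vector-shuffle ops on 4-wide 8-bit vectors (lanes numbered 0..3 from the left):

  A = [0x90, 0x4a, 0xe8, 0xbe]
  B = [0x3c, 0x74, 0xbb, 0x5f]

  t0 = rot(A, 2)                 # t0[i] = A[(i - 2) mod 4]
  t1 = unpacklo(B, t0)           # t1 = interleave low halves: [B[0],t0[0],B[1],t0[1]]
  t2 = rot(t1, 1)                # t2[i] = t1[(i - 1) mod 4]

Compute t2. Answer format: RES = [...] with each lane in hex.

t0 = [0xe8, 0xbe, 0x90, 0x4a]
t1 = [0x3c, 0xe8, 0x74, 0xbe]
t2 = [0xbe, 0x3c, 0xe8, 0x74]

RES = [0xbe, 0x3c, 0xe8, 0x74]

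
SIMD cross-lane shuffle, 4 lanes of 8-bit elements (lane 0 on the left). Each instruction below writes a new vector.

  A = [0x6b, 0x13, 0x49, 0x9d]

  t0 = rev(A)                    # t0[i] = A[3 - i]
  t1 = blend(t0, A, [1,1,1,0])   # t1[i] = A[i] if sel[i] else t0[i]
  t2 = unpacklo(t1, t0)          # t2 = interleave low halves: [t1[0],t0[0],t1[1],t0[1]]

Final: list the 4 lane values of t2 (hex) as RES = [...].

t0 = [0x9d, 0x49, 0x13, 0x6b]
t1 = [0x6b, 0x13, 0x49, 0x6b]
t2 = [0x6b, 0x9d, 0x13, 0x49]

RES = [ 0x6b  0x9d  0x13  0x49 ]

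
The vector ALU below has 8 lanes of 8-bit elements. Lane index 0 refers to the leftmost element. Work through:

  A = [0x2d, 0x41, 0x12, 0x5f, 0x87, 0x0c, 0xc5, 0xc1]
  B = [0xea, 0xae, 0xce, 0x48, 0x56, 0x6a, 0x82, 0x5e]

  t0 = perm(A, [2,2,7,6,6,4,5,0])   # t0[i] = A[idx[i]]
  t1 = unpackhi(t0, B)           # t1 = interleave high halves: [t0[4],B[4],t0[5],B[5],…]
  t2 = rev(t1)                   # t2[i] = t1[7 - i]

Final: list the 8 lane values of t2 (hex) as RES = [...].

RES = [0x5e, 0x2d, 0x82, 0x0c, 0x6a, 0x87, 0x56, 0xc5]

→ t0 |12|12|c1|c5|c5|87|0c|2d|
→ t1 |c5|56|87|6a|0c|82|2d|5e|
→ t2 |5e|2d|82|0c|6a|87|56|c5|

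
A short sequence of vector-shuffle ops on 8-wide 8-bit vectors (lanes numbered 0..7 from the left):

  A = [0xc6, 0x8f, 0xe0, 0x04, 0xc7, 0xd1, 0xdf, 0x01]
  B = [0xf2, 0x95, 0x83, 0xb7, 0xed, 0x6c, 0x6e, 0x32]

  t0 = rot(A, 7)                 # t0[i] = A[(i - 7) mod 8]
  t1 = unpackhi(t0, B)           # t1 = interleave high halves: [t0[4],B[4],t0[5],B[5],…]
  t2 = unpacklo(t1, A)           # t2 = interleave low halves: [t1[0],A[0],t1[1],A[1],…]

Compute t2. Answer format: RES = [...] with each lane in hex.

RES = [ 0xd1  0xc6  0xed  0x8f  0xdf  0xe0  0x6c  0x04 ]

t0 = [0x8f, 0xe0, 0x04, 0xc7, 0xd1, 0xdf, 0x01, 0xc6]
t1 = [0xd1, 0xed, 0xdf, 0x6c, 0x01, 0x6e, 0xc6, 0x32]
t2 = [0xd1, 0xc6, 0xed, 0x8f, 0xdf, 0xe0, 0x6c, 0x04]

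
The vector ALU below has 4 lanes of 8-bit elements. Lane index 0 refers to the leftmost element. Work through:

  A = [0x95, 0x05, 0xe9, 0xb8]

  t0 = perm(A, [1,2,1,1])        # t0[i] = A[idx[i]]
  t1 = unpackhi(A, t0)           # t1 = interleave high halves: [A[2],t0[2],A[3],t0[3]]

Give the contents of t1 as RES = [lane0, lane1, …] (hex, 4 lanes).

RES = [0xe9, 0x05, 0xb8, 0x05]

  t0: 05 e9 05 05
  t1: e9 05 b8 05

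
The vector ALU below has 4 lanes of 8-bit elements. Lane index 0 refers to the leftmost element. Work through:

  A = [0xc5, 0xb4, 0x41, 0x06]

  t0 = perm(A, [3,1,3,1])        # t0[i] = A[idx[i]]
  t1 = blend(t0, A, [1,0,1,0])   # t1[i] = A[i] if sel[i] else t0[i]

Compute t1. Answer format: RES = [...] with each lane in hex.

t0 = [0x06, 0xb4, 0x06, 0xb4]
t1 = [0xc5, 0xb4, 0x41, 0xb4]

RES = [0xc5, 0xb4, 0x41, 0xb4]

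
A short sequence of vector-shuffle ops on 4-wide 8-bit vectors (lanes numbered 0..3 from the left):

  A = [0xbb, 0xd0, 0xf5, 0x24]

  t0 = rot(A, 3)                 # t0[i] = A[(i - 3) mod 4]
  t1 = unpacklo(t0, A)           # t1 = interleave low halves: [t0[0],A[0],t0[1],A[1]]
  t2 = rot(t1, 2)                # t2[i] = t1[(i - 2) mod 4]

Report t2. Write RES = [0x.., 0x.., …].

→ t0 |d0|f5|24|bb|
→ t1 |d0|bb|f5|d0|
→ t2 |f5|d0|d0|bb|

RES = [0xf5, 0xd0, 0xd0, 0xbb]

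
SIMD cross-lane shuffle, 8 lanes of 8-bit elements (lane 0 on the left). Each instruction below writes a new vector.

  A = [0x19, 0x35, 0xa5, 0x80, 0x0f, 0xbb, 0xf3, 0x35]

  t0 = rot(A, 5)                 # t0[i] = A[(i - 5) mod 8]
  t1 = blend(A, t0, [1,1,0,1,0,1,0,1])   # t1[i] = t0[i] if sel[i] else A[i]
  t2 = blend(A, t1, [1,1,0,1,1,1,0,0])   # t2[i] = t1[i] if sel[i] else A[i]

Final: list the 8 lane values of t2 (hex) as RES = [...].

t0 = [0x80, 0x0f, 0xbb, 0xf3, 0x35, 0x19, 0x35, 0xa5]
t1 = [0x80, 0x0f, 0xa5, 0xf3, 0x0f, 0x19, 0xf3, 0xa5]
t2 = [0x80, 0x0f, 0xa5, 0xf3, 0x0f, 0x19, 0xf3, 0x35]

RES = [0x80, 0x0f, 0xa5, 0xf3, 0x0f, 0x19, 0xf3, 0x35]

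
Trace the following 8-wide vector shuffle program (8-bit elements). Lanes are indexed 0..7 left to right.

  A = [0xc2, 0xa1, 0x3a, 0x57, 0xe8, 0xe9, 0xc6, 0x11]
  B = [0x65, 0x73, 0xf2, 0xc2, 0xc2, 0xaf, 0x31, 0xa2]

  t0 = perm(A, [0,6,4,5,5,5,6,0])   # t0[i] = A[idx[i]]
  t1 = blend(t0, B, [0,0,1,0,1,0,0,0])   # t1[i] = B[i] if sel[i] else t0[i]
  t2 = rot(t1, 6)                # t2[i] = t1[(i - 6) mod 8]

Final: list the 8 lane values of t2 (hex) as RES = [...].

→ t0 |c2|c6|e8|e9|e9|e9|c6|c2|
→ t1 |c2|c6|f2|e9|c2|e9|c6|c2|
→ t2 |f2|e9|c2|e9|c6|c2|c2|c6|

RES = [0xf2, 0xe9, 0xc2, 0xe9, 0xc6, 0xc2, 0xc2, 0xc6]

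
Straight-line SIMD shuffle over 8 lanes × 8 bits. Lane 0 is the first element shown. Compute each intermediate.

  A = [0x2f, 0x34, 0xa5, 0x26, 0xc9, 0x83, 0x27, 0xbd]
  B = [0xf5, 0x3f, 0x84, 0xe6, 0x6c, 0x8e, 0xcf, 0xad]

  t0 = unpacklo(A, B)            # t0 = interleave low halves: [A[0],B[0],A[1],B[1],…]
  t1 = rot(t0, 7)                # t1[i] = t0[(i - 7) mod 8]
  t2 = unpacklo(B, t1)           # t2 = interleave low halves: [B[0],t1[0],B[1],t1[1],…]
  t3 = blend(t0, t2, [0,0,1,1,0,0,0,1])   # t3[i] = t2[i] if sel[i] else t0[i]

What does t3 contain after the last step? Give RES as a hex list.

RES = [ 0x2f  0xf5  0x3f  0x34  0xa5  0x84  0x26  0xa5 ]

→ t0 |2f|f5|34|3f|a5|84|26|e6|
→ t1 |f5|34|3f|a5|84|26|e6|2f|
→ t2 |f5|f5|3f|34|84|3f|e6|a5|
→ t3 |2f|f5|3f|34|a5|84|26|a5|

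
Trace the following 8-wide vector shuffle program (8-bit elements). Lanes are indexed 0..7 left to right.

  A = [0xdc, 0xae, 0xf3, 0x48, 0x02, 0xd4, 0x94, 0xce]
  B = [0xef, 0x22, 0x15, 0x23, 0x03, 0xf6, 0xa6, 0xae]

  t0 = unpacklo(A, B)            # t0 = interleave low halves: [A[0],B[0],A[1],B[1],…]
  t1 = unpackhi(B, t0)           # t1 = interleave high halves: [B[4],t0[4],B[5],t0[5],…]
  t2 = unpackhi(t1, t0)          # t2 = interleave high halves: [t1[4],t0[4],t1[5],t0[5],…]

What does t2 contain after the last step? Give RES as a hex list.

RES = [0xa6, 0xf3, 0x48, 0x15, 0xae, 0x48, 0x23, 0x23]

→ t0 |dc|ef|ae|22|f3|15|48|23|
→ t1 |03|f3|f6|15|a6|48|ae|23|
→ t2 |a6|f3|48|15|ae|48|23|23|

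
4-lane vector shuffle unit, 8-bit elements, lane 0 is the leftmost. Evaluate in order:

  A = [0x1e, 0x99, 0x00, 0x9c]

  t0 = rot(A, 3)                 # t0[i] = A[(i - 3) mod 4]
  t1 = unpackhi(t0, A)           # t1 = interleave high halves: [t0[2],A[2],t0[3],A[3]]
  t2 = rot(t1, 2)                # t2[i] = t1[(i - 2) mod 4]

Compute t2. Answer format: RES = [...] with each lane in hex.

RES = [0x1e, 0x9c, 0x9c, 0x00]

→ t0 |99|00|9c|1e|
→ t1 |9c|00|1e|9c|
→ t2 |1e|9c|9c|00|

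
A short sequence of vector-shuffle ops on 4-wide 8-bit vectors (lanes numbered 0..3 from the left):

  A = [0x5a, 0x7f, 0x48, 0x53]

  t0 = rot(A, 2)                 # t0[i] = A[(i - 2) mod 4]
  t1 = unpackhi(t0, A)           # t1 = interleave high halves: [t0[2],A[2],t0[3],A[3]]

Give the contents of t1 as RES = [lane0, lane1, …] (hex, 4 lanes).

RES = [ 0x5a  0x48  0x7f  0x53 ]

→ t0 |48|53|5a|7f|
→ t1 |5a|48|7f|53|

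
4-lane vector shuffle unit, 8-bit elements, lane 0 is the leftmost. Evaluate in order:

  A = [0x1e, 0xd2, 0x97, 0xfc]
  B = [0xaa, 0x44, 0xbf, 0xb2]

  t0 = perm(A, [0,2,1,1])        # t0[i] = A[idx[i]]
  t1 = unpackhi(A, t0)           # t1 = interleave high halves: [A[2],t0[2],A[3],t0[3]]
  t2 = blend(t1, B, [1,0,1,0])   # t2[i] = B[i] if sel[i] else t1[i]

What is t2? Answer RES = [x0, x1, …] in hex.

RES = [0xaa, 0xd2, 0xbf, 0xd2]

→ t0 |1e|97|d2|d2|
→ t1 |97|d2|fc|d2|
→ t2 |aa|d2|bf|d2|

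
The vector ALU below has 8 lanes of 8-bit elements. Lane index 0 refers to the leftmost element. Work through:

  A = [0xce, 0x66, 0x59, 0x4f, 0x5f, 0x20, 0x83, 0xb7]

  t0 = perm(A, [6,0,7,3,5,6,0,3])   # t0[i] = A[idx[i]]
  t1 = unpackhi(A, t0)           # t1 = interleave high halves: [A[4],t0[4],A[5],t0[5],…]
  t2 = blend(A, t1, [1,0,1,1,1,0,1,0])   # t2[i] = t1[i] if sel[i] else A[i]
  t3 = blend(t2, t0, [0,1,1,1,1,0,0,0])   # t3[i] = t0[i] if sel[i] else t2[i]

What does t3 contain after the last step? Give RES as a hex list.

  t0: 83 ce b7 4f 20 83 ce 4f
  t1: 5f 20 20 83 83 ce b7 4f
  t2: 5f 66 20 83 83 20 b7 b7
  t3: 5f ce b7 4f 20 20 b7 b7

RES = [0x5f, 0xce, 0xb7, 0x4f, 0x20, 0x20, 0xb7, 0xb7]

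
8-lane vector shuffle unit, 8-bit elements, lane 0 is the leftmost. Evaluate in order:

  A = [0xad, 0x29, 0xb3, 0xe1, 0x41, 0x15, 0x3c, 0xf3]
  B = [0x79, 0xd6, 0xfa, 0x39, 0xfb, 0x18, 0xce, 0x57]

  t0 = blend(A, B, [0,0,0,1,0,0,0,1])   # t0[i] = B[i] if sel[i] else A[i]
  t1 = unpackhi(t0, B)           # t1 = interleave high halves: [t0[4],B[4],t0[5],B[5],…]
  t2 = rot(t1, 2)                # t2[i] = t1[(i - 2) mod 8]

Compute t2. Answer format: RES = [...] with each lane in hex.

  t0: ad 29 b3 39 41 15 3c 57
  t1: 41 fb 15 18 3c ce 57 57
  t2: 57 57 41 fb 15 18 3c ce

RES = [ 0x57  0x57  0x41  0xfb  0x15  0x18  0x3c  0xce ]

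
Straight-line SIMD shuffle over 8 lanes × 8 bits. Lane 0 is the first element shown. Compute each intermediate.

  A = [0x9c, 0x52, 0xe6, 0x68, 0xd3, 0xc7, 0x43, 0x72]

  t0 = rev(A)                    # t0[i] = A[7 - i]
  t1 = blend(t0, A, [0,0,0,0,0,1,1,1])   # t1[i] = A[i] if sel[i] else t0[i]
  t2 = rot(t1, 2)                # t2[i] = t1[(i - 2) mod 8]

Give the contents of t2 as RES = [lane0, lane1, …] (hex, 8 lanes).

  t0: 72 43 c7 d3 68 e6 52 9c
  t1: 72 43 c7 d3 68 c7 43 72
  t2: 43 72 72 43 c7 d3 68 c7

RES = [0x43, 0x72, 0x72, 0x43, 0xc7, 0xd3, 0x68, 0xc7]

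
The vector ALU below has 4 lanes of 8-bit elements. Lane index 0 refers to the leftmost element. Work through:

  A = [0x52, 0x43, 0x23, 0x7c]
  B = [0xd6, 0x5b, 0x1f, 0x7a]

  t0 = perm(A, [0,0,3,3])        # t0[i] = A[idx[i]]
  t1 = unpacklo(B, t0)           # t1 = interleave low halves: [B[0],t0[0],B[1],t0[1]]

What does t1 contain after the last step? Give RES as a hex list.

RES = [0xd6, 0x52, 0x5b, 0x52]

  t0: 52 52 7c 7c
  t1: d6 52 5b 52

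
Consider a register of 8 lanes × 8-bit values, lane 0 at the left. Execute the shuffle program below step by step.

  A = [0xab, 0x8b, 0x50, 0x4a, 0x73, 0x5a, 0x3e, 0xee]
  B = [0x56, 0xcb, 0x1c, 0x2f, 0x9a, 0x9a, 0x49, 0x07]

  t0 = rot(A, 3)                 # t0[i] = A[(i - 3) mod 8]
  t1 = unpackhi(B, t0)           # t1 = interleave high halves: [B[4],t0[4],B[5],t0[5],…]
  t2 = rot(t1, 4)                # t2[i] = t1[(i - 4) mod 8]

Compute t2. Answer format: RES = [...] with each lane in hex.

t0 = [0x5a, 0x3e, 0xee, 0xab, 0x8b, 0x50, 0x4a, 0x73]
t1 = [0x9a, 0x8b, 0x9a, 0x50, 0x49, 0x4a, 0x07, 0x73]
t2 = [0x49, 0x4a, 0x07, 0x73, 0x9a, 0x8b, 0x9a, 0x50]

RES = [0x49, 0x4a, 0x07, 0x73, 0x9a, 0x8b, 0x9a, 0x50]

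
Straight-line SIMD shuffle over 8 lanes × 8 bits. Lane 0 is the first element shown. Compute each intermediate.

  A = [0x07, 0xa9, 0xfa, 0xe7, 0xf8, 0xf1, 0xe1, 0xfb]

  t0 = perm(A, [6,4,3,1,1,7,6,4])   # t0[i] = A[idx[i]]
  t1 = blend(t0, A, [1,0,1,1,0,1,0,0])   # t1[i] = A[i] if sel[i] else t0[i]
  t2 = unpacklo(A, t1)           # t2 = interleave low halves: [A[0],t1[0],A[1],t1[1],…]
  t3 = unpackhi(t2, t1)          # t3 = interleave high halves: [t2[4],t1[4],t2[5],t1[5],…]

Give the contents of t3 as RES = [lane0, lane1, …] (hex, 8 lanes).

→ t0 |e1|f8|e7|a9|a9|fb|e1|f8|
→ t1 |07|f8|fa|e7|a9|f1|e1|f8|
→ t2 |07|07|a9|f8|fa|fa|e7|e7|
→ t3 |fa|a9|fa|f1|e7|e1|e7|f8|

RES = [0xfa, 0xa9, 0xfa, 0xf1, 0xe7, 0xe1, 0xe7, 0xf8]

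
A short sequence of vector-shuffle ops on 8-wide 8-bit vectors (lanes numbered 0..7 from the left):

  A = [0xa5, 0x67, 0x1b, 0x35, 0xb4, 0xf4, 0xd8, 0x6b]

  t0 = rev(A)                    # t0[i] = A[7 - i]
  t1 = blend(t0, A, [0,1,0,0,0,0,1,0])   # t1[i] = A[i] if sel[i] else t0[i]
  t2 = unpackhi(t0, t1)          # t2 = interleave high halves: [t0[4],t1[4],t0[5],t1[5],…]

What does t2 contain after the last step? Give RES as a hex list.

  t0: 6b d8 f4 b4 35 1b 67 a5
  t1: 6b 67 f4 b4 35 1b d8 a5
  t2: 35 35 1b 1b 67 d8 a5 a5

RES = [ 0x35  0x35  0x1b  0x1b  0x67  0xd8  0xa5  0xa5 ]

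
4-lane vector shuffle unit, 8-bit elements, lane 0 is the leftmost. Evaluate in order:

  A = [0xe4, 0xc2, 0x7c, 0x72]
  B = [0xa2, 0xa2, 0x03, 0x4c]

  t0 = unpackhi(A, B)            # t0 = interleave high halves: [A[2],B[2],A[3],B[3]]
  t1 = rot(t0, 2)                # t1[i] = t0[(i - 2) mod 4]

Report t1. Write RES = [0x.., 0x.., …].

→ t0 |7c|03|72|4c|
→ t1 |72|4c|7c|03|

RES = [0x72, 0x4c, 0x7c, 0x03]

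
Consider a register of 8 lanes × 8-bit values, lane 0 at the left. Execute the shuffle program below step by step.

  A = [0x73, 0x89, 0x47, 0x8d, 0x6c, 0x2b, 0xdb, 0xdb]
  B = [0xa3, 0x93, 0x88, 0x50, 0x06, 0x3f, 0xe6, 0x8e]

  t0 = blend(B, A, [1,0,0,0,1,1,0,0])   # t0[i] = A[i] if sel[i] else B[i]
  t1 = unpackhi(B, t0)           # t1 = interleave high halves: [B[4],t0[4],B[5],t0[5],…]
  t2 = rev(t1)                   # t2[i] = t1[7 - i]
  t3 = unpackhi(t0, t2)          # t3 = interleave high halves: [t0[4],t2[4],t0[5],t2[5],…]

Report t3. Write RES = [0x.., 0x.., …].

→ t0 |73|93|88|50|6c|2b|e6|8e|
→ t1 |06|6c|3f|2b|e6|e6|8e|8e|
→ t2 |8e|8e|e6|e6|2b|3f|6c|06|
→ t3 |6c|2b|2b|3f|e6|6c|8e|06|

RES = [0x6c, 0x2b, 0x2b, 0x3f, 0xe6, 0x6c, 0x8e, 0x06]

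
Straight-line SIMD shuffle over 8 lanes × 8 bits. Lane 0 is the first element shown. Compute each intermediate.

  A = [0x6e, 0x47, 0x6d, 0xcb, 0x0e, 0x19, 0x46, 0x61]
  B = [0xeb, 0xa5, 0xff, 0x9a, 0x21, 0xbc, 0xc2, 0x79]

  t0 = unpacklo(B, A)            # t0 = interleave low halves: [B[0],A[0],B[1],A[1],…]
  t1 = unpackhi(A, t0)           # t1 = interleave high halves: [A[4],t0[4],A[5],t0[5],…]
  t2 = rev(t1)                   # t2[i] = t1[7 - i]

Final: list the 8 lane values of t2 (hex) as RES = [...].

t0 = [0xeb, 0x6e, 0xa5, 0x47, 0xff, 0x6d, 0x9a, 0xcb]
t1 = [0x0e, 0xff, 0x19, 0x6d, 0x46, 0x9a, 0x61, 0xcb]
t2 = [0xcb, 0x61, 0x9a, 0x46, 0x6d, 0x19, 0xff, 0x0e]

RES = [ 0xcb  0x61  0x9a  0x46  0x6d  0x19  0xff  0x0e ]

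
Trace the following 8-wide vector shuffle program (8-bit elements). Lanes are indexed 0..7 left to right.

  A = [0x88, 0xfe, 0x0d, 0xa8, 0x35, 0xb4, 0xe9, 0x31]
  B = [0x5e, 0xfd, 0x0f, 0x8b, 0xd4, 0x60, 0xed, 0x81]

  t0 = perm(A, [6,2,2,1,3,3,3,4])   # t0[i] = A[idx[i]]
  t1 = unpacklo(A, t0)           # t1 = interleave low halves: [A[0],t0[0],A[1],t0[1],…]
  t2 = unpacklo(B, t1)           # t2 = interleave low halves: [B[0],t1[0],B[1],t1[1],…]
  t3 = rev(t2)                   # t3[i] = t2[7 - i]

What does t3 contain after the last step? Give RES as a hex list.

→ t0 |e9|0d|0d|fe|a8|a8|a8|35|
→ t1 |88|e9|fe|0d|0d|0d|a8|fe|
→ t2 |5e|88|fd|e9|0f|fe|8b|0d|
→ t3 |0d|8b|fe|0f|e9|fd|88|5e|

RES = [ 0x0d  0x8b  0xfe  0x0f  0xe9  0xfd  0x88  0x5e ]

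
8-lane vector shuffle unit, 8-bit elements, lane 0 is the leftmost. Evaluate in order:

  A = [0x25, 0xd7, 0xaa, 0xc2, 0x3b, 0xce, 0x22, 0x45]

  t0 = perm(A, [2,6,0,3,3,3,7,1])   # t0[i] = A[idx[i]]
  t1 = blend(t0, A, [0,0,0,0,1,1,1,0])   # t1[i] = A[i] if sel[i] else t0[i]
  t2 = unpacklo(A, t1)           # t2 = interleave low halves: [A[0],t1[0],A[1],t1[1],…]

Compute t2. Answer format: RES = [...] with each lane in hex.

→ t0 |aa|22|25|c2|c2|c2|45|d7|
→ t1 |aa|22|25|c2|3b|ce|22|d7|
→ t2 |25|aa|d7|22|aa|25|c2|c2|

RES = [ 0x25  0xaa  0xd7  0x22  0xaa  0x25  0xc2  0xc2 ]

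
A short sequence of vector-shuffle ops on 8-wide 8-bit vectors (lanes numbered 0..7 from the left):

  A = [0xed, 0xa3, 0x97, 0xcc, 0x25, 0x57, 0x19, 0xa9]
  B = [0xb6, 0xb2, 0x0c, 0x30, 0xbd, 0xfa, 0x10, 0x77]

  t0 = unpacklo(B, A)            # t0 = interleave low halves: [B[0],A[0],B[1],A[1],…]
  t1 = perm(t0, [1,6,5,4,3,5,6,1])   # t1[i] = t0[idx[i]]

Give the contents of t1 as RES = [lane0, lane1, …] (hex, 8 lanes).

→ t0 |b6|ed|b2|a3|0c|97|30|cc|
→ t1 |ed|30|97|0c|a3|97|30|ed|

RES = [ 0xed  0x30  0x97  0x0c  0xa3  0x97  0x30  0xed ]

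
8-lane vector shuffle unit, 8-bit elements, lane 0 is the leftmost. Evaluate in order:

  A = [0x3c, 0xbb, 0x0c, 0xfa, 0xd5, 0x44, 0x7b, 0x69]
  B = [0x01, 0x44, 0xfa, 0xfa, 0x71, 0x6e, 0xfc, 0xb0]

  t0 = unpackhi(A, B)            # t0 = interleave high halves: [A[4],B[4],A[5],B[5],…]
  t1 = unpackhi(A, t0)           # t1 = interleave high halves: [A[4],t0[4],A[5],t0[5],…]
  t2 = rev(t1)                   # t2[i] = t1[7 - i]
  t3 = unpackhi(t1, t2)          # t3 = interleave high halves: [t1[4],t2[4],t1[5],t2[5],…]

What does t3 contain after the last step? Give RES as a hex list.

RES = [ 0x7b  0xfc  0x69  0x44  0x69  0x7b  0xb0  0xd5 ]

t0 = [0xd5, 0x71, 0x44, 0x6e, 0x7b, 0xfc, 0x69, 0xb0]
t1 = [0xd5, 0x7b, 0x44, 0xfc, 0x7b, 0x69, 0x69, 0xb0]
t2 = [0xb0, 0x69, 0x69, 0x7b, 0xfc, 0x44, 0x7b, 0xd5]
t3 = [0x7b, 0xfc, 0x69, 0x44, 0x69, 0x7b, 0xb0, 0xd5]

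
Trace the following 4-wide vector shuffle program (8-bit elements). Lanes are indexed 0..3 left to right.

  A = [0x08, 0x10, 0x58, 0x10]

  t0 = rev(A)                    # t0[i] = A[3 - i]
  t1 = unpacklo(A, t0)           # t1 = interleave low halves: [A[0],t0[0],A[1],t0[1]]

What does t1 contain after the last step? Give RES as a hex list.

→ t0 |10|58|10|08|
→ t1 |08|10|10|58|

RES = [0x08, 0x10, 0x10, 0x58]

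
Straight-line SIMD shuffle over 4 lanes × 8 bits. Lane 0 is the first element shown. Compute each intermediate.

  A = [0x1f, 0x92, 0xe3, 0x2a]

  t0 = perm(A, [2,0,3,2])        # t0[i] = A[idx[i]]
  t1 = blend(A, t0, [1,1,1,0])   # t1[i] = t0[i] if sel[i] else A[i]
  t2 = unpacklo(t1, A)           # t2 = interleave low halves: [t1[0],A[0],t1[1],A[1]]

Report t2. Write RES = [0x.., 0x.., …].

  t0: e3 1f 2a e3
  t1: e3 1f 2a 2a
  t2: e3 1f 1f 92

RES = [0xe3, 0x1f, 0x1f, 0x92]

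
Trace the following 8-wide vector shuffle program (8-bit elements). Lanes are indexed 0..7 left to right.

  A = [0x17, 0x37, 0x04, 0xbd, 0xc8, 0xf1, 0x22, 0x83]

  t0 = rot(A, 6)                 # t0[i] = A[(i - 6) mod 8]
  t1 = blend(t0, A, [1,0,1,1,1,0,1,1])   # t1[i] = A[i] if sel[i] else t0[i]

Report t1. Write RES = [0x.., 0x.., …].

RES = [0x17, 0xbd, 0x04, 0xbd, 0xc8, 0x83, 0x22, 0x83]

t0 = [0x04, 0xbd, 0xc8, 0xf1, 0x22, 0x83, 0x17, 0x37]
t1 = [0x17, 0xbd, 0x04, 0xbd, 0xc8, 0x83, 0x22, 0x83]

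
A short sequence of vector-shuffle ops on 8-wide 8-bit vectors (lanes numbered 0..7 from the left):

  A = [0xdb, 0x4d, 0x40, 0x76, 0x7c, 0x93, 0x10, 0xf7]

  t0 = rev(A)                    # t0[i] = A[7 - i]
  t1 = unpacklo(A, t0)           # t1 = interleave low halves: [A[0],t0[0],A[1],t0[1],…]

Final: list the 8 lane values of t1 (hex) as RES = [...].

RES = [0xdb, 0xf7, 0x4d, 0x10, 0x40, 0x93, 0x76, 0x7c]

→ t0 |f7|10|93|7c|76|40|4d|db|
→ t1 |db|f7|4d|10|40|93|76|7c|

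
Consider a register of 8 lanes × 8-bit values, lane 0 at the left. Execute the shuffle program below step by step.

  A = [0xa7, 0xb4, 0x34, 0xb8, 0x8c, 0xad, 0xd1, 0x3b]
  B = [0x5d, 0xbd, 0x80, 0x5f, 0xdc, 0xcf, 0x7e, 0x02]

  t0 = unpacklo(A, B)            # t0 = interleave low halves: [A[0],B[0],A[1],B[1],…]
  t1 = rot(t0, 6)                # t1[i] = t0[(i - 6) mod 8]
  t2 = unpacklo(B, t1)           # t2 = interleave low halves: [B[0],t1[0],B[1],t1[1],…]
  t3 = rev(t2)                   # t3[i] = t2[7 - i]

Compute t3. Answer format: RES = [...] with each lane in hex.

RES = [0x80, 0x5f, 0x34, 0x80, 0xbd, 0xbd, 0xb4, 0x5d]

t0 = [0xa7, 0x5d, 0xb4, 0xbd, 0x34, 0x80, 0xb8, 0x5f]
t1 = [0xb4, 0xbd, 0x34, 0x80, 0xb8, 0x5f, 0xa7, 0x5d]
t2 = [0x5d, 0xb4, 0xbd, 0xbd, 0x80, 0x34, 0x5f, 0x80]
t3 = [0x80, 0x5f, 0x34, 0x80, 0xbd, 0xbd, 0xb4, 0x5d]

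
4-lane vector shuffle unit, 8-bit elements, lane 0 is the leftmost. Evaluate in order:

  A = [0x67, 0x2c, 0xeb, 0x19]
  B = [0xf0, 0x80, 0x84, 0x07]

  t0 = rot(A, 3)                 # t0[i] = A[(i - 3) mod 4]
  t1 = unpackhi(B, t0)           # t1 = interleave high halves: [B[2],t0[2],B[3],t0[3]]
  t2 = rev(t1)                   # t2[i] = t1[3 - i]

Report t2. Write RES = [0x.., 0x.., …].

RES = [ 0x67  0x07  0x19  0x84 ]

t0 = [0x2c, 0xeb, 0x19, 0x67]
t1 = [0x84, 0x19, 0x07, 0x67]
t2 = [0x67, 0x07, 0x19, 0x84]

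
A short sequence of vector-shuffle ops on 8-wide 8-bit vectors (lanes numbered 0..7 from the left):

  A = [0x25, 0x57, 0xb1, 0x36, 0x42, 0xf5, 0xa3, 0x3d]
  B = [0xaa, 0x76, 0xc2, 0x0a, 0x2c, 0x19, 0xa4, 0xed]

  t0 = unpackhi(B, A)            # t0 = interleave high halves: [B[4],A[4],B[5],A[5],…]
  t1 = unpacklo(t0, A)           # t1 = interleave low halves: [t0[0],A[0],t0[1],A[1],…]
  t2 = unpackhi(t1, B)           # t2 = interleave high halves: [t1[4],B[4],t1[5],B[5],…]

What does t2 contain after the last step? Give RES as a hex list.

→ t0 |2c|42|19|f5|a4|a3|ed|3d|
→ t1 |2c|25|42|57|19|b1|f5|36|
→ t2 |19|2c|b1|19|f5|a4|36|ed|

RES = [0x19, 0x2c, 0xb1, 0x19, 0xf5, 0xa4, 0x36, 0xed]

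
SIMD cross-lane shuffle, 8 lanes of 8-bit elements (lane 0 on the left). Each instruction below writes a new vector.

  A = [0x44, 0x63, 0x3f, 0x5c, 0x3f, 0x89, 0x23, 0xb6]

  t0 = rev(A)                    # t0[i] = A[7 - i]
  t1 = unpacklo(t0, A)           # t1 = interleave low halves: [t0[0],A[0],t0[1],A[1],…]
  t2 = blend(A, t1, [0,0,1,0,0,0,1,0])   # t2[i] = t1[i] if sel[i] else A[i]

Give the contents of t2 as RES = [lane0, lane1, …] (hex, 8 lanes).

RES = [0x44, 0x63, 0x23, 0x5c, 0x3f, 0x89, 0x3f, 0xb6]

t0 = [0xb6, 0x23, 0x89, 0x3f, 0x5c, 0x3f, 0x63, 0x44]
t1 = [0xb6, 0x44, 0x23, 0x63, 0x89, 0x3f, 0x3f, 0x5c]
t2 = [0x44, 0x63, 0x23, 0x5c, 0x3f, 0x89, 0x3f, 0xb6]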